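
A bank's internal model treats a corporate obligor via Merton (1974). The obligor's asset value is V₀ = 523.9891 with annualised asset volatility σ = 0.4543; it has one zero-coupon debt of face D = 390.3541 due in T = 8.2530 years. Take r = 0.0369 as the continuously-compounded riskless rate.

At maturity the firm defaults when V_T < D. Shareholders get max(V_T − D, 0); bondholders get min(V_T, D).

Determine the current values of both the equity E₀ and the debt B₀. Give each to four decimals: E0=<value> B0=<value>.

d₁ = [ln(V₀/D) + (r + σ²/2)T] / (σ√T)
   = [ln(523.9891/390.3541) + (0.0369 + 0.5·0.4543²)·8.2530] / (0.4543·√8.2530)
   = [0.294417 + 1.156198] / 1.305115 = 1.111484
d₂ = d₁ − σ√T = 1.111484 − 1.305115 = -0.193630
N(d₁) = 0.866820,  N(d₂) = 0.423233,  e^(−rT) = 0.737466
E₀ = V₀·N(d₁) − D·e^(−rT)·N(d₂)
   = 523.9891·0.866820 − 390.3541·0.737466·0.423233 = 332.367089
B₀ = V₀ − E₀ = 523.9891 − 332.367089 = 191.622011

E0=332.3671 B0=191.6220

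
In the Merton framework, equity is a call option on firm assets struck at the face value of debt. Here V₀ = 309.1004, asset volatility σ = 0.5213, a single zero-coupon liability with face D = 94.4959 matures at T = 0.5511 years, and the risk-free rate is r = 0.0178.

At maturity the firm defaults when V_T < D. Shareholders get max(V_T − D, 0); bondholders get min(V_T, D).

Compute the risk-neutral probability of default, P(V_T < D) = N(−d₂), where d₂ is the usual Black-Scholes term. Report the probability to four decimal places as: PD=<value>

PD=0.0019

d₁ = [ln(V₀/D) + (r + σ²/2)T] / (σ√T)
   = [ln(309.1004/94.4959) + (0.0178 + 0.5·0.5213²)·0.5511] / (0.5213·√0.5511)
   = [1.185110 + 0.084691] / 0.386993 = 3.281200
d₂ = d₁ − σ√T = 3.281200 − 0.386993 = 2.894207
risk-neutral PD = N(−d₂) = N(-2.894207) = 0.001901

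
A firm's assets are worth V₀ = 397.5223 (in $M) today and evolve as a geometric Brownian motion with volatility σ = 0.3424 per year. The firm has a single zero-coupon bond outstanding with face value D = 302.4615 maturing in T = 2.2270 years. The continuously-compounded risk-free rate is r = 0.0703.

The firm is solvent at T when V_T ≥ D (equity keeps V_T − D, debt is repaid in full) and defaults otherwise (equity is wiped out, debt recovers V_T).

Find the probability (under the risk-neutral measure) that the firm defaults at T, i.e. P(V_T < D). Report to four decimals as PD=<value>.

PD=0.2790

d₁ = [ln(V₀/D) + (r + σ²/2)T] / (σ√T)
   = [ln(397.5223/302.4615) + (0.0703 + 0.5·0.3424²)·2.2270] / (0.3424·√2.2270)
   = [0.273297 + 0.287102] / 0.510968 = 1.096740
d₂ = d₁ − σ√T = 1.096740 − 0.510968 = 0.585772
risk-neutral PD = N(−d₂) = N(-0.585772) = 0.279014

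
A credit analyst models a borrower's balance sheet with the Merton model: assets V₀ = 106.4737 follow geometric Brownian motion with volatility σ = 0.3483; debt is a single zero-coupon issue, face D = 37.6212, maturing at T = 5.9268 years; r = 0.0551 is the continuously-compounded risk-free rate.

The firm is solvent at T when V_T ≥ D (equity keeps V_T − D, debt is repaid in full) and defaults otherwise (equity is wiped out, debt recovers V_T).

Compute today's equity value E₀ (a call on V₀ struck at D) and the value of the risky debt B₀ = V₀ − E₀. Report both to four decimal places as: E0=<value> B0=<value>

d₁ = [ln(V₀/D) + (r + σ²/2)T] / (σ√T)
   = [ln(106.4737/37.6212) + (0.0551 + 0.5·0.3483²)·5.9268] / (0.3483·√5.9268)
   = [1.040330 + 0.686065] / 0.847937 = 2.035995
d₂ = d₁ − σ√T = 2.035995 − 0.847937 = 1.188058
N(d₁) = 0.979125,  N(d₂) = 0.882595,  e^(−rT) = 0.721396
E₀ = V₀·N(d₁) − D·e^(−rT)·N(d₂)
   = 106.4737·0.979125 − 37.6212·0.721396·0.882595 = 80.297578
B₀ = V₀ − E₀ = 106.4737 − 80.297578 = 26.176122

E0=80.2976 B0=26.1761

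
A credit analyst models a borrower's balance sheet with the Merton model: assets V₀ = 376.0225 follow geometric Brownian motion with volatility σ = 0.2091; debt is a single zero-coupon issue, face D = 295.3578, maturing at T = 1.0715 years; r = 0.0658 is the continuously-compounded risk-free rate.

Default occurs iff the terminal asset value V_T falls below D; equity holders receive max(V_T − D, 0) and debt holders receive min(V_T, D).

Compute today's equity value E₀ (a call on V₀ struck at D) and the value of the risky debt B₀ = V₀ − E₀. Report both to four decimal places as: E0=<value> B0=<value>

d₁ = [ln(V₀/D) + (r + σ²/2)T] / (σ√T)
   = [ln(376.0225/295.3578) + (0.0658 + 0.5·0.2091²)·1.0715] / (0.2091·√1.0715)
   = [0.241461 + 0.093929] / 0.216446 = 1.549533
d₂ = d₁ − σ√T = 1.549533 − 0.216446 = 1.333087
N(d₁) = 0.939373,  N(d₂) = 0.908748,  e^(−rT) = 0.931923
E₀ = V₀·N(d₁) − D·e^(−rT)·N(d₂)
   = 376.0225·0.939373 − 295.3578·0.931923·0.908748 = 103.091716
B₀ = V₀ − E₀ = 376.0225 − 103.091716 = 272.930784

E0=103.0917 B0=272.9308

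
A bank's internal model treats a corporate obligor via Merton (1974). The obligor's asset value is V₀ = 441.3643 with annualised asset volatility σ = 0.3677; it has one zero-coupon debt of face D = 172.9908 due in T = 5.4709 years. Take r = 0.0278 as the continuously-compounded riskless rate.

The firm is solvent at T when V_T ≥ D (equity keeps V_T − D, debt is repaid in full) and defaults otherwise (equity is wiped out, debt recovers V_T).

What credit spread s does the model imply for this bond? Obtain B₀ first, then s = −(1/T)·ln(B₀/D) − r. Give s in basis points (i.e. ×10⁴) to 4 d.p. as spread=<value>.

spread=128.8966

d₁ = [ln(V₀/D) + (r + σ²/2)T] / (σ√T)
   = [ln(441.3643/172.9908) + (0.0278 + 0.5·0.3677²)·5.4709] / (0.3677·√5.4709)
   = [0.936632 + 0.521933] / 0.860049 = 1.695910
d₂ = d₁ − σ√T = 1.695910 − 0.860049 = 0.835861
N(d₁) = 0.955049,  N(d₂) = 0.798384,  e^(−rT) = 0.858910
E₀ = V₀·N(d₁) − D·e^(−rT)·N(d₂)
   = 441.3643·0.955049 − 172.9908·0.858910·0.798384 = 302.897671
B₀ = V₀ − E₀ = 441.3643 − 302.897671 = 138.466629
spread = −(1/T)·ln(B₀/D) − r = −(1/5.4709)·ln(138.466629/172.9908) − 0.0278 = 0.01288966
in basis points: 0.01288966 × 10⁴ = 128.8966 bp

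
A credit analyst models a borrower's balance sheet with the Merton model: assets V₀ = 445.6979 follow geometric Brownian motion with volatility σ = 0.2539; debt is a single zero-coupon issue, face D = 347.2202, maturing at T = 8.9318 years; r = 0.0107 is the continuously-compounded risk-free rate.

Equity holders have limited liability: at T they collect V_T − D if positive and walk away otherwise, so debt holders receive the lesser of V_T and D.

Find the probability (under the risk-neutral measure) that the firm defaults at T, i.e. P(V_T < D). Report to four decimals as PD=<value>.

d₁ = [ln(V₀/D) + (r + σ²/2)T] / (σ√T)
   = [ln(445.6979/347.2202) + (0.0107 + 0.5·0.2539²)·8.9318] / (0.2539·√8.9318)
   = [0.249682 + 0.383465] / 0.758809 = 0.834397
d₂ = d₁ − σ√T = 0.834397 − 0.758809 = 0.075589
risk-neutral PD = N(−d₂) = N(-0.075589) = 0.469873

PD=0.4699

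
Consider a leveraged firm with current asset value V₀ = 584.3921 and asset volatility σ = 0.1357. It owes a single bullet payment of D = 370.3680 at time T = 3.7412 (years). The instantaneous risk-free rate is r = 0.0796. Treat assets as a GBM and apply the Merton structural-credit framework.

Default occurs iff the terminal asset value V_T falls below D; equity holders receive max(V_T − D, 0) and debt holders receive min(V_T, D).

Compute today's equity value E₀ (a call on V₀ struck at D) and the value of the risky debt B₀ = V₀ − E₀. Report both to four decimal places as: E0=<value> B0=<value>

E0=309.4746 B0=274.9175

d₁ = [ln(V₀/D) + (r + σ²/2)T] / (σ√T)
   = [ln(584.3921/370.3680) + (0.0796 + 0.5·0.1357²)·3.7412] / (0.1357·√3.7412)
   = [0.456075 + 0.332246] / 0.262473 = 3.003431
d₂ = d₁ − σ√T = 3.003431 − 0.262473 = 2.740957
N(d₁) = 0.998665,  N(d₂) = 0.996937,  e^(−rT) = 0.742450
E₀ = V₀·N(d₁) − D·e^(−rT)·N(d₂)
   = 584.3921·0.998665 − 370.3680·0.742450·0.996937 = 309.474554
B₀ = V₀ − E₀ = 584.3921 − 309.474554 = 274.917546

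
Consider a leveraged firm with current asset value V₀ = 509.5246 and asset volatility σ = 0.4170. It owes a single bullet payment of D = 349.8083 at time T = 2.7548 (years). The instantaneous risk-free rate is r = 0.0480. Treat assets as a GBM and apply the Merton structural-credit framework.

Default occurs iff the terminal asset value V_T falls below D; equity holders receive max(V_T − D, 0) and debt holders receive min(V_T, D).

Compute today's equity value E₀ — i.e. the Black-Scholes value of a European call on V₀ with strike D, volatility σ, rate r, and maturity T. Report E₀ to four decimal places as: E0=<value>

E0=238.6520

d₁ = [ln(V₀/D) + (r + σ²/2)T] / (σ√T)
   = [ln(509.5246/349.8083) + (0.0480 + 0.5·0.4170²)·2.7548] / (0.4170·√2.7548)
   = [0.376093 + 0.371745] / 0.692120 = 1.080504
d₂ = d₁ − σ√T = 1.080504 − 0.692120 = 0.388385
N(d₁) = 0.860041,  N(d₂) = 0.651134,  e^(−rT) = 0.876139
E₀ = V₀·N(d₁) − D·e^(−rT)·N(d₂)
   = 509.5246·0.860041 − 349.8083·0.876139·0.651134 = 238.651997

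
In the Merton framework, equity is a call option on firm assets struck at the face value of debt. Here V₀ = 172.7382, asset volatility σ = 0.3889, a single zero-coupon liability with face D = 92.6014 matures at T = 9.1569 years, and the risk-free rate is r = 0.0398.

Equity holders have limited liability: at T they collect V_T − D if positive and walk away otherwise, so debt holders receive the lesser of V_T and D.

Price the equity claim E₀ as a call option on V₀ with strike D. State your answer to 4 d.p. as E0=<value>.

d₁ = [ln(V₀/D) + (r + σ²/2)T] / (σ√T)
   = [ln(172.7382/92.6014) + (0.0398 + 0.5·0.3889²)·9.1569] / (0.3889·√9.1569)
   = [0.623473 + 1.056904] / 1.176826 = 1.427889
d₂ = d₁ − σ√T = 1.427889 − 1.176826 = 0.251064
N(d₁) = 0.923338,  N(d₂) = 0.599118,  e^(−rT) = 0.694582
E₀ = V₀·N(d₁) − D·e^(−rT)·N(d₂)
   = 172.7382·0.923338 − 92.6014·0.694582·0.599118 = 120.960954

E0=120.9610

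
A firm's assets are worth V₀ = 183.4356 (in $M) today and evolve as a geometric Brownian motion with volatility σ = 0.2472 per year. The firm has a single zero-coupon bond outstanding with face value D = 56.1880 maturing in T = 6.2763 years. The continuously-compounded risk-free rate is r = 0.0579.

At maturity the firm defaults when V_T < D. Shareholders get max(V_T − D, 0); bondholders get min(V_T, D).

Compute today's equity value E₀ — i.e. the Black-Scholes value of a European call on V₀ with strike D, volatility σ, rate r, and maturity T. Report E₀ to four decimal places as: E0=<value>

d₁ = [ln(V₀/D) + (r + σ²/2)T] / (σ√T)
   = [ln(183.4356/56.1880) + (0.0579 + 0.5·0.2472²)·6.2763] / (0.2472·√6.2763)
   = [1.183160 + 0.555163] / 0.619299 = 2.806922
d₂ = d₁ − σ√T = 2.806922 − 0.619299 = 2.187623
N(d₁) = 0.997499,  N(d₂) = 0.985651,  e^(−rT) = 0.695310
E₀ = V₀·N(d₁) − D·e^(−rT)·N(d₂)
   = 183.4356·0.997499 − 56.1880·0.695310·0.985651 = 144.469354

E0=144.4694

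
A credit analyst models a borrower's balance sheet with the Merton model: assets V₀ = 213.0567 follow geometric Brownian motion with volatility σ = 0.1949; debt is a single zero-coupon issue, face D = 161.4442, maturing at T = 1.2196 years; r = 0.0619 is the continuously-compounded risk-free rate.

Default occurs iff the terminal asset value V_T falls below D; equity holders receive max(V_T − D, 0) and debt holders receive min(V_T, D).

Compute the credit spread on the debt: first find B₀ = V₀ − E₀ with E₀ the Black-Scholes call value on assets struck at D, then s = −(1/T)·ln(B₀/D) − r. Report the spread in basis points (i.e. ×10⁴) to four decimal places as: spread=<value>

spread=44.4798

d₁ = [ln(V₀/D) + (r + σ²/2)T] / (σ√T)
   = [ln(213.0567/161.4442) + (0.0619 + 0.5·0.1949²)·1.2196] / (0.1949·√1.2196)
   = [0.277399 + 0.098657] / 0.215239 = 1.747157
d₂ = d₁ − σ√T = 1.747157 − 0.215239 = 1.531918
N(d₁) = 0.959695,  N(d₂) = 0.937229,  e^(−rT) = 0.927286
E₀ = V₀·N(d₁) − D·e^(−rT)·N(d₂)
   = 213.0567·0.959695 − 161.4442·0.927286·0.937229 = 64.161667
B₀ = V₀ − E₀ = 213.0567 − 64.161667 = 148.895033
spread = −(1/T)·ln(B₀/D) − r = −(1/1.2196)·ln(148.895033/161.4442) − 0.0619 = 0.00444798
in basis points: 0.00444798 × 10⁴ = 44.4798 bp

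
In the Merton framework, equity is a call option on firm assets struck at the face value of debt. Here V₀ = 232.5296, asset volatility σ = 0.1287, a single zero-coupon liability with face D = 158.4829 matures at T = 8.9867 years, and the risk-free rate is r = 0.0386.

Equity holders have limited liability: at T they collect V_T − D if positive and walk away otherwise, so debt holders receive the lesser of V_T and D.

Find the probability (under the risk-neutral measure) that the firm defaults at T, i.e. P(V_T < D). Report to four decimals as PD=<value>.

PD=0.0446

d₁ = [ln(V₀/D) + (r + σ²/2)T] / (σ√T)
   = [ln(232.5296/158.4829) + (0.0386 + 0.5·0.1287²)·8.9867] / (0.1287·√8.9867)
   = [0.383371 + 0.421313] / 0.385815 = 2.085675
d₂ = d₁ − σ√T = 2.085675 − 0.385815 = 1.699860
risk-neutral PD = N(−d₂) = N(-1.699860) = 0.044579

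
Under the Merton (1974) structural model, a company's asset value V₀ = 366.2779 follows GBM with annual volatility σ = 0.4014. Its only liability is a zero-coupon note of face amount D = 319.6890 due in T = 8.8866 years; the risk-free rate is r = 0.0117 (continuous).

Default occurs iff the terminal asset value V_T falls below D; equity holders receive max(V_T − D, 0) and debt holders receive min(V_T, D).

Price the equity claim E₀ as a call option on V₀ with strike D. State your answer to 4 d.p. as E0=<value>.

E0=189.0382

d₁ = [ln(V₀/D) + (r + σ²/2)T] / (σ√T)
   = [ln(366.2779/319.6890) + (0.0117 + 0.5·0.4014²)·8.8866] / (0.4014·√8.8866)
   = [0.136044 + 0.819886] / 1.196589 = 0.798879
d₂ = d₁ − σ√T = 0.798879 − 1.196589 = -0.397711
N(d₁) = 0.787820,  N(d₂) = 0.345422,  e^(−rT) = 0.901249
E₀ = V₀·N(d₁) − D·e^(−rT)·N(d₂)
   = 366.2779·0.787820 − 319.6890·0.901249·0.345422 = 189.038182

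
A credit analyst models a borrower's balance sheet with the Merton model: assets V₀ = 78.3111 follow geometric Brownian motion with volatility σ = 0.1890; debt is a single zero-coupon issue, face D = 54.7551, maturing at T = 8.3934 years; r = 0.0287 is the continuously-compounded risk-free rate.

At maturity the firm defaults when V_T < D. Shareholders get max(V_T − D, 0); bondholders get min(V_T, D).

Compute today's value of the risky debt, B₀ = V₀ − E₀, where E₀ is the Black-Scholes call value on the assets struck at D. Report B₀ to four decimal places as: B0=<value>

B0=40.8772

d₁ = [ln(V₀/D) + (r + σ²/2)T] / (σ√T)
   = [ln(78.3111/54.7551) + (0.0287 + 0.5·0.1890²)·8.3934] / (0.1890·√8.3934)
   = [0.357819 + 0.390801] / 0.547559 = 1.367195
d₂ = d₁ − σ√T = 1.367195 − 0.547559 = 0.819636
N(d₁) = 0.914218,  N(d₂) = 0.793788,  e^(−rT) = 0.785928
E₀ = V₀·N(d₁) − D·e^(−rT)·N(d₂)
   = 78.3111·0.914218 − 54.7551·0.785928·0.793788 = 37.433888
B₀ = V₀ − E₀ = 78.3111 − 37.433888 = 40.877212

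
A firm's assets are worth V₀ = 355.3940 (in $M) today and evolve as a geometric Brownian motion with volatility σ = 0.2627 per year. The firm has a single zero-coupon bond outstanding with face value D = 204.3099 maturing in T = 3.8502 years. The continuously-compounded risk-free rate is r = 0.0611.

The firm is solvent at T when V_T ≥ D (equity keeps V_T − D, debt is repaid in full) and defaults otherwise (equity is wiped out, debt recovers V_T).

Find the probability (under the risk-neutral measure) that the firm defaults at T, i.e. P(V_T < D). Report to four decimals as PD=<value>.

PD=0.1016

d₁ = [ln(V₀/D) + (r + σ²/2)T] / (σ√T)
   = [ln(355.3940/204.3099) + (0.0611 + 0.5·0.2627²)·3.8502] / (0.2627·√3.8502)
   = [0.553589 + 0.368101] / 0.515468 = 1.788064
d₂ = d₁ − σ√T = 1.788064 − 0.515468 = 1.272596
risk-neutral PD = N(−d₂) = N(-1.272596) = 0.101581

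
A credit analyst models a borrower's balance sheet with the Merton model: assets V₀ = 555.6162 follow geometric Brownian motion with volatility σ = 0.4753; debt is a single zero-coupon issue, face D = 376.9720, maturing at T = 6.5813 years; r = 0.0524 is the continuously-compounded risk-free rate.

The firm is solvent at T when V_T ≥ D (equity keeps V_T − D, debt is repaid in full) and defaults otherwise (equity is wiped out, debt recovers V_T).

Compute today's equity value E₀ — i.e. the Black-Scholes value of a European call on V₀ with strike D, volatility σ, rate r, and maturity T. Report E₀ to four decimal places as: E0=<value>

d₁ = [ln(V₀/D) + (r + σ²/2)T] / (σ√T)
   = [ln(555.6162/376.9720) + (0.0524 + 0.5·0.4753²)·6.5813] / (0.4753·√6.5813)
   = [0.387907 + 1.088251] / 1.219337 = 1.210624
d₂ = d₁ − σ√T = 1.210624 − 1.219337 = -0.008713
N(d₁) = 0.886980,  N(d₂) = 0.496524,  e^(−rT) = 0.708319
E₀ = V₀·N(d₁) − D·e^(−rT)·N(d₂)
   = 555.6162·0.886980 − 376.9720·0.708319·0.496524 = 360.240395

E0=360.2404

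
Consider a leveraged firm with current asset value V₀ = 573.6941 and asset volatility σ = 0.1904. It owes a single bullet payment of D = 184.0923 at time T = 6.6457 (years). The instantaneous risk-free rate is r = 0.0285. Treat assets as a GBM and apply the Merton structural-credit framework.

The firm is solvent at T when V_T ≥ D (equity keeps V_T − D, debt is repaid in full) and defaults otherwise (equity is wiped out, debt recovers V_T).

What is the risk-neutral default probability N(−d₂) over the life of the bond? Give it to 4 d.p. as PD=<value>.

d₁ = [ln(V₀/D) + (r + σ²/2)T] / (σ√T)
   = [ln(573.6941/184.0923) + (0.0285 + 0.5·0.1904²)·6.6457] / (0.1904·√6.6457)
   = [1.136659 + 0.309863] / 0.490837 = 2.947052
d₂ = d₁ − σ√T = 2.947052 − 0.490837 = 2.456215
risk-neutral PD = N(−d₂) = N(-2.456215) = 0.007020

PD=0.0070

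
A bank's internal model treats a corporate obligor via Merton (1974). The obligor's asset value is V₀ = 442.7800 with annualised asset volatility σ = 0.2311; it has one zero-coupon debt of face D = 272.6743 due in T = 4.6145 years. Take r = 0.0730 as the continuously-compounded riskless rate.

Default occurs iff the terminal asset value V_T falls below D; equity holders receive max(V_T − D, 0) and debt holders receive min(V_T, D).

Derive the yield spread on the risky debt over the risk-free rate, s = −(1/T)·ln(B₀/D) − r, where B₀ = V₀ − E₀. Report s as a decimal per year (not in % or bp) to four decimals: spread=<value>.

spread=0.0033

d₁ = [ln(V₀/D) + (r + σ²/2)T] / (σ√T)
   = [ln(442.7800/272.6743) + (0.0730 + 0.5·0.2311²)·4.6145] / (0.2311·√4.6145)
   = [0.484795 + 0.460082] / 0.496435 = 1.903326
d₂ = d₁ − σ√T = 1.903326 − 0.496435 = 1.406891
N(d₁) = 0.971501,  N(d₂) = 0.920270,  e^(−rT) = 0.714010
E₀ = V₀·N(d₁) − D·e^(−rT)·N(d₂)
   = 442.7800·0.971501 − 272.6743·0.714010·0.920270 = 250.991840
B₀ = V₀ − E₀ = 442.7800 − 250.991840 = 191.788160
spread = −(1/T)·ln(B₀/D) − r = −(1/4.6145)·ln(191.788160/272.6743) − 0.0730 = 0.00325672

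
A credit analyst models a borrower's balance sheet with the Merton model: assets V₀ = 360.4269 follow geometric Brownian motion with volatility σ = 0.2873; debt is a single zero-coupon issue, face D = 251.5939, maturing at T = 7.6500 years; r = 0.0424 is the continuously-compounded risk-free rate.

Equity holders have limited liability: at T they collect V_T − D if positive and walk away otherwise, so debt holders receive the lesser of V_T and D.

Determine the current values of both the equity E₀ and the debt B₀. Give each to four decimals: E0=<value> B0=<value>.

d₁ = [ln(V₀/D) + (r + σ²/2)T] / (σ√T)
   = [ln(360.4269/251.5939) + (0.0424 + 0.5·0.2873²)·7.6500] / (0.2873·√7.6500)
   = [0.359473 + 0.640080] / 0.794633 = 1.257881
d₂ = d₁ − σ√T = 1.257881 − 0.794633 = 0.463249
N(d₁) = 0.895783,  N(d₂) = 0.678407,  e^(−rT) = 0.722990
E₀ = V₀·N(d₁) − D·e^(−rT)·N(d₂)
   = 360.4269·0.895783 − 251.5939·0.722990·0.678407 = 199.462038
B₀ = V₀ − E₀ = 360.4269 − 199.462038 = 160.964862

E0=199.4620 B0=160.9649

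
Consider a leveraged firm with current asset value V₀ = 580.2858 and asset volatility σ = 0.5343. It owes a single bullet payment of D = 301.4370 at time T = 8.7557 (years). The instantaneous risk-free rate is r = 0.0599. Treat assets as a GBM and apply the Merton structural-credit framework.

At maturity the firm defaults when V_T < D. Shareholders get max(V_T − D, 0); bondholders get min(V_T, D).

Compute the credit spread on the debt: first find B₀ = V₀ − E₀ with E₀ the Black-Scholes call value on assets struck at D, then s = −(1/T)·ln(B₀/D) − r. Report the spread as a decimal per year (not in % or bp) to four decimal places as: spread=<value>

d₁ = [ln(V₀/D) + (r + σ²/2)T] / (σ√T)
   = [ln(580.2858/301.4370) + (0.0599 + 0.5·0.5343²)·8.7557] / (0.5343·√8.7557)
   = [0.654960 + 1.774240] / 1.580995 = 1.536500
d₂ = d₁ − σ√T = 1.536500 − 1.580995 = -0.044495
N(d₁) = 0.937792,  N(d₂) = 0.482255,  e^(−rT) = 0.591871
E₀ = V₀·N(d₁) − D·e^(−rT)·N(d₂)
   = 580.2858·0.937792 − 301.4370·0.591871·0.482255 = 458.147480
B₀ = V₀ − E₀ = 580.2858 − 458.147480 = 122.138320
spread = −(1/T)·ln(B₀/D) − r = −(1/8.7557)·ln(122.138320/301.4370) − 0.0599 = 0.04327928

spread=0.0433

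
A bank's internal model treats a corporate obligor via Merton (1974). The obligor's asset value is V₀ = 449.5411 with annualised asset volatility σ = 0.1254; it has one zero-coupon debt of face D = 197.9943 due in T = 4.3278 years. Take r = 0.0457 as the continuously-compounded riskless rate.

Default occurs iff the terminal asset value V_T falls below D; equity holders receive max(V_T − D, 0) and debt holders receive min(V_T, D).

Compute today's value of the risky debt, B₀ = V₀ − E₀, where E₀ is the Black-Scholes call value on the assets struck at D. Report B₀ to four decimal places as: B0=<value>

d₁ = [ln(V₀/D) + (r + σ²/2)T] / (σ√T)
   = [ln(449.5411/197.9943) + (0.0457 + 0.5·0.1254²)·4.3278] / (0.1254·√4.3278)
   = [0.819989 + 0.231808] / 0.260874 = 4.031818
d₂ = d₁ − σ√T = 4.031818 − 0.260874 = 3.770943
N(d₁) = 0.999972,  N(d₂) = 0.999919,  e^(−rT) = 0.820550
E₀ = V₀·N(d₁) − D·e^(−rT)·N(d₂)
   = 449.5411·0.999972 − 197.9943·0.820550·0.999919 = 287.077652
B₀ = V₀ − E₀ = 449.5411 − 287.077652 = 162.463448

B0=162.4634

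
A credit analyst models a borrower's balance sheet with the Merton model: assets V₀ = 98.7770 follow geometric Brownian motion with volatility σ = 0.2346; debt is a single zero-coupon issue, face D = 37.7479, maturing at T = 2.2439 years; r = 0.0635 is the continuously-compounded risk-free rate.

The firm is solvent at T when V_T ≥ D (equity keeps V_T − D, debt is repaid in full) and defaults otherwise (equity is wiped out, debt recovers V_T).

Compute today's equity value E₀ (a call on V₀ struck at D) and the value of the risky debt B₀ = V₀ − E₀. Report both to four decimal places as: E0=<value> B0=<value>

d₁ = [ln(V₀/D) + (r + σ²/2)T] / (σ√T)
   = [ln(98.7770/37.7479) + (0.0635 + 0.5·0.2346²)·2.2439] / (0.2346·√2.2439)
   = [0.961935 + 0.204237] / 0.351423 = 3.318430
d₂ = d₁ − σ√T = 3.318430 − 0.351423 = 2.967007
N(d₁) = 0.999547,  N(d₂) = 0.998496,  e^(−rT) = 0.867198
E₀ = V₀·N(d₁) − D·e^(−rT)·N(d₂)
   = 98.7770·0.999547 − 37.7479·0.867198·0.998496 = 66.046597
B₀ = V₀ − E₀ = 98.7770 − 66.046597 = 32.730403

E0=66.0466 B0=32.7304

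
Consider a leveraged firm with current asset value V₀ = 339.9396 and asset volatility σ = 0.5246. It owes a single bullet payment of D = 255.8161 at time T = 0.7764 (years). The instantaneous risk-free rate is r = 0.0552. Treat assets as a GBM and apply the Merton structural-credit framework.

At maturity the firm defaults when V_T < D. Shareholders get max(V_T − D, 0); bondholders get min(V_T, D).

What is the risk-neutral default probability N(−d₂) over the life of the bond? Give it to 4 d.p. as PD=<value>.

d₁ = [ln(V₀/D) + (r + σ²/2)T] / (σ√T)
   = [ln(339.9396/255.8161) + (0.0552 + 0.5·0.5246²)·0.7764] / (0.5246·√0.7764)
   = [0.284309 + 0.149692] / 0.462244 = 0.938901
d₂ = d₁ − σ√T = 0.938901 − 0.462244 = 0.476657
risk-neutral PD = N(−d₂) = N(-0.476657) = 0.316803

PD=0.3168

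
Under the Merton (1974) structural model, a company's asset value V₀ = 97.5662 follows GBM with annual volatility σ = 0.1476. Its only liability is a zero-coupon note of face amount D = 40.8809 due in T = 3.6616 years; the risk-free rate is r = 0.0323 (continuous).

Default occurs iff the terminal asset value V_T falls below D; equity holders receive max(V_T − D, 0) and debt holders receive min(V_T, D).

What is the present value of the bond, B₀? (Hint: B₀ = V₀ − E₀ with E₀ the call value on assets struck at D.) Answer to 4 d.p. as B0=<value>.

d₁ = [ln(V₀/D) + (r + σ²/2)T] / (σ√T)
   = [ln(97.5662/40.8809) + (0.0323 + 0.5·0.1476²)·3.6616] / (0.1476·√3.6616)
   = [0.869868 + 0.158155] / 0.282437 = 3.639830
d₂ = d₁ − σ√T = 3.639830 − 0.282437 = 3.357393
N(d₁) = 0.999864,  N(d₂) = 0.999607,  e^(−rT) = 0.888456
E₀ = V₀·N(d₁) − D·e^(−rT)·N(d₂)
   = 97.5662·0.999864 − 40.8809·0.888456·0.999607 = 61.246282
B₀ = V₀ − E₀ = 97.5662 − 61.246282 = 36.319918

B0=36.3199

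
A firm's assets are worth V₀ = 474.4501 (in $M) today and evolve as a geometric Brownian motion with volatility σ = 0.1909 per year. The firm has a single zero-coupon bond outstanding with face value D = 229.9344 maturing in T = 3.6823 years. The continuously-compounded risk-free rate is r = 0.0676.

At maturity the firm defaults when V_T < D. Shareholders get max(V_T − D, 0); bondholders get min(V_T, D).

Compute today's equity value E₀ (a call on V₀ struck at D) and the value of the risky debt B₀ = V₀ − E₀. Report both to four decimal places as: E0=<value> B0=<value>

E0=295.3126 B0=179.1375

d₁ = [ln(V₀/D) + (r + σ²/2)T] / (σ√T)
   = [ln(474.4501/229.9344) + (0.0676 + 0.5·0.1909²)·3.6823] / (0.1909·√3.6823)
   = [0.724362 + 0.316020] / 0.366324 = 2.840060
d₂ = d₁ − σ√T = 2.840060 − 0.366324 = 2.473736
N(d₁) = 0.997745,  N(d₂) = 0.993315,  e^(−rT) = 0.779640
E₀ = V₀·N(d₁) − D·e^(−rT)·N(d₂)
   = 474.4501·0.997745 − 229.9344·0.779640·0.993315 = 295.312594
B₀ = V₀ − E₀ = 474.4501 − 295.312594 = 179.137506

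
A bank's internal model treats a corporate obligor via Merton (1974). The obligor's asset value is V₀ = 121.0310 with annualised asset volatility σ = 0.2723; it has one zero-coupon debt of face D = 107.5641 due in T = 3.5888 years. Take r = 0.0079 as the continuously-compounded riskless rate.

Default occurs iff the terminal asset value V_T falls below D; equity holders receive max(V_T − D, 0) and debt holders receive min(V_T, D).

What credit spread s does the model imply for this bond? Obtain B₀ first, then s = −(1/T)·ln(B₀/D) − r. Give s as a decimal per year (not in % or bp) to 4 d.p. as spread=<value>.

d₁ = [ln(V₀/D) + (r + σ²/2)T] / (σ√T)
   = [ln(121.0310/107.5641) + (0.0079 + 0.5·0.2723²)·3.5888] / (0.2723·√3.5888)
   = [0.117960 + 0.161401] / 0.515849 = 0.541557
d₂ = d₁ − σ√T = 0.541557 − 0.515849 = 0.025708
N(d₁) = 0.705938,  N(d₂) = 0.510255,  e^(−rT) = 0.972047
E₀ = V₀·N(d₁) − D·e^(−rT)·N(d₂)
   = 121.0310·0.705938 − 107.5641·0.972047·0.510255 = 32.089501
B₀ = V₀ − E₀ = 121.0310 − 32.089501 = 88.941499
spread = −(1/T)·ln(B₀/D) − r = −(1/3.5888)·ln(88.941499/107.5641) − 0.0079 = 0.04507261

spread=0.0451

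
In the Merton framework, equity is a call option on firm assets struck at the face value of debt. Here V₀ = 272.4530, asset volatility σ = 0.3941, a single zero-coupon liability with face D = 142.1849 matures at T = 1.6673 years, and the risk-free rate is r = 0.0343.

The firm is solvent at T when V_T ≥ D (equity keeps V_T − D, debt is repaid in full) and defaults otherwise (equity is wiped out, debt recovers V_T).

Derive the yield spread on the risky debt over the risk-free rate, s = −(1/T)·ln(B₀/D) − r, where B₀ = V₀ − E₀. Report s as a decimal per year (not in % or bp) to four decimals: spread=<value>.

d₁ = [ln(V₀/D) + (r + σ²/2)T] / (σ√T)
   = [ln(272.4530/142.1849) + (0.0343 + 0.5·0.3941²)·1.6673] / (0.3941·√1.6673)
   = [0.650338 + 0.186667] / 0.508878 = 1.644805
d₂ = d₁ − σ√T = 1.644805 − 0.508878 = 1.135927
N(d₁) = 0.949995,  N(d₂) = 0.872007,  e^(−rT) = 0.944416
E₀ = V₀·N(d₁) − D·e^(−rT)·N(d₂)
   = 272.4530·0.949995 − 142.1849·0.944416·0.872007 = 141.734452
B₀ = V₀ − E₀ = 272.4530 − 141.734452 = 130.718548
spread = −(1/T)·ln(B₀/D) − r = −(1/1.6673)·ln(130.718548/142.1849) − 0.0343 = 0.01612992

spread=0.0161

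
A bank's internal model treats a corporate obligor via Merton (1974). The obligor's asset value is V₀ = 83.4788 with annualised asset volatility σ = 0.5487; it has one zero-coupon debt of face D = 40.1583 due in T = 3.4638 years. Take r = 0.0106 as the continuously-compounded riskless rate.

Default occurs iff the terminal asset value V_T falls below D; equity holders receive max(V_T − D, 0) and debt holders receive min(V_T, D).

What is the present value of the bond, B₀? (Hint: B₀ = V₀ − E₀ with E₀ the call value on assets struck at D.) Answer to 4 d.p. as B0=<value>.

d₁ = [ln(V₀/D) + (r + σ²/2)T] / (σ√T)
   = [ln(83.4788/40.1583) + (0.0106 + 0.5·0.5487²)·3.4638] / (0.5487·√3.4638)
   = [0.731764 + 0.558142] / 1.021201 = 1.263126
d₂ = d₁ − σ√T = 1.263126 − 1.021201 = 0.241925
N(d₁) = 0.896728,  N(d₂) = 0.595581,  e^(−rT) = 0.963950
E₀ = V₀·N(d₁) − D·e^(−rT)·N(d₂)
   = 83.4788·0.896728 − 40.1583·0.963950·0.595581 = 51.802508
B₀ = V₀ − E₀ = 83.4788 − 51.802508 = 31.676292

B0=31.6763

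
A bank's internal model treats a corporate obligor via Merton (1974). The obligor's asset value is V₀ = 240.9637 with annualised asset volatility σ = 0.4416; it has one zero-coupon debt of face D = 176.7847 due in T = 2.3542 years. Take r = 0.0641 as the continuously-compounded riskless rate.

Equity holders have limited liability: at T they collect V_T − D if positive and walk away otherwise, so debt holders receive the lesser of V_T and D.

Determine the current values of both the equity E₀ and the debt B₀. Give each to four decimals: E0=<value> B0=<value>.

d₁ = [ln(V₀/D) + (r + σ²/2)T] / (σ√T)
   = [ln(240.9637/176.7847) + (0.0641 + 0.5·0.4416²)·2.3542] / (0.4416·√2.3542)
   = [0.309714 + 0.380451] / 0.677565 = 1.018596
d₂ = d₁ − σ√T = 1.018596 − 0.677565 = 0.341032
N(d₁) = 0.845803,  N(d₂) = 0.633460,  e^(−rT) = 0.859930
E₀ = V₀·N(d₁) − D·e^(−rT)·N(d₂)
   = 240.9637·0.845803 − 176.7847·0.859930·0.633460 = 107.507564
B₀ = V₀ − E₀ = 240.9637 − 107.507564 = 133.456136

E0=107.5076 B0=133.4561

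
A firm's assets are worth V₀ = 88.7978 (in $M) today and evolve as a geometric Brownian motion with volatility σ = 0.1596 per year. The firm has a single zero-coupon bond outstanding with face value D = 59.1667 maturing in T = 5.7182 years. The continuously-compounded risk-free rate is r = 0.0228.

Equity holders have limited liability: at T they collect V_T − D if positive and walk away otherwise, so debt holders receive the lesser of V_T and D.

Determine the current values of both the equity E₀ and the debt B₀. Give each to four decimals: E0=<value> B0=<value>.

d₁ = [ln(V₀/D) + (r + σ²/2)T] / (σ√T)
   = [ln(88.7978/59.1667) + (0.0228 + 0.5·0.1596²)·5.7182] / (0.1596·√5.7182)
   = [0.406003 + 0.203202] / 0.381648 = 1.596251
d₂ = d₁ − σ√T = 1.596251 − 0.381648 = 1.214603
N(d₁) = 0.944784,  N(d₂) = 0.887741,  e^(−rT) = 0.877766
E₀ = V₀·N(d₁) − D·e^(−rT)·N(d₂)
   = 88.7978·0.944784 − 59.1667·0.877766·0.887741 = 37.790278
B₀ = V₀ − E₀ = 88.7978 − 37.790278 = 51.007522

E0=37.7903 B0=51.0075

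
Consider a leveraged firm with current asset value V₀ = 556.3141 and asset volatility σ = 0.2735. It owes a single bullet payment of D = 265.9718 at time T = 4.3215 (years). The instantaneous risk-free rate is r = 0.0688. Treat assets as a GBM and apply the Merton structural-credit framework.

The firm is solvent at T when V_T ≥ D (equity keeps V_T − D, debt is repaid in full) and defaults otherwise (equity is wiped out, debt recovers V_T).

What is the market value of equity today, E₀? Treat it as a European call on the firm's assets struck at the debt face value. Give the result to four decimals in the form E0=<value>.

d₁ = [ln(V₀/D) + (r + σ²/2)T] / (σ√T)
   = [ln(556.3141/265.9718) + (0.0688 + 0.5·0.2735²)·4.3215] / (0.2735·√4.3215)
   = [0.737943 + 0.458948] / 0.568558 = 2.105135
d₂ = d₁ − σ√T = 2.105135 − 0.568558 = 1.536577
N(d₁) = 0.982360,  N(d₂) = 0.937802,  e^(−rT) = 0.742807
E₀ = V₀·N(d₁) − D·e^(−rT)·N(d₂)
   = 556.3141·0.982360 − 265.9718·0.742807·0.937802 = 361.223438

E0=361.2234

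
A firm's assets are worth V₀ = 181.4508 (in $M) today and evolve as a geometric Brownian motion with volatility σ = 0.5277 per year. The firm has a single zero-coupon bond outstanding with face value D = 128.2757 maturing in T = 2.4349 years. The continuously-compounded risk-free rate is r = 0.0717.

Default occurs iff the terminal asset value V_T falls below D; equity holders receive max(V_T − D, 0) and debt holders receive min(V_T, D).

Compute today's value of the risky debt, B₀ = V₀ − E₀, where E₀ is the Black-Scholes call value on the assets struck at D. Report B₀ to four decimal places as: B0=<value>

B0=90.1652

d₁ = [ln(V₀/D) + (r + σ²/2)T] / (σ√T)
   = [ln(181.4508/128.2757) + (0.0717 + 0.5·0.5277²)·2.4349] / (0.5277·√2.4349)
   = [0.346803 + 0.513602] / 0.823432 = 1.044901
d₂ = d₁ − σ√T = 1.044901 − 0.823432 = 0.221469
N(d₁) = 0.851966,  N(d₂) = 0.587637,  e^(−rT) = 0.839808
E₀ = V₀·N(d₁) − D·e^(−rT)·N(d₂)
   = 181.4508·0.851966 − 128.2757·0.839808·0.587637 = 91.285583
B₀ = V₀ − E₀ = 181.4508 − 91.285583 = 90.165217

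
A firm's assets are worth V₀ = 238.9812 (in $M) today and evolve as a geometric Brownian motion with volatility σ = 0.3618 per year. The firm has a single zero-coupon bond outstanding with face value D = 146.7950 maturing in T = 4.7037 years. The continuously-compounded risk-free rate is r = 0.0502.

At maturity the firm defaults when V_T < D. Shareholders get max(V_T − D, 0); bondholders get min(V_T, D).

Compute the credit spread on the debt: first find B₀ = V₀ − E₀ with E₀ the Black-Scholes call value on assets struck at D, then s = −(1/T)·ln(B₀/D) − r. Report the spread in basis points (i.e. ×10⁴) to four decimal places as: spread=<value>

spread=232.5828

d₁ = [ln(V₀/D) + (r + σ²/2)T] / (σ√T)
   = [ln(238.9812/146.7950) + (0.0502 + 0.5·0.3618²)·4.7037] / (0.3618·√4.7037)
   = [0.487348 + 0.543981] / 0.784672 = 1.314343
d₂ = d₁ − σ√T = 1.314343 − 0.784672 = 0.529671
N(d₁) = 0.905635,  N(d₂) = 0.701830,  e^(−rT) = 0.789681
E₀ = V₀·N(d₁) − D·e^(−rT)·N(d₂)
   = 238.9812·0.905635 − 146.7950·0.789681·0.701830 = 135.072632
B₀ = V₀ − E₀ = 238.9812 − 135.072632 = 103.908568
spread = −(1/T)·ln(B₀/D) − r = −(1/4.7037)·ln(103.908568/146.7950) − 0.0502 = 0.02325828
in basis points: 0.02325828 × 10⁴ = 232.5828 bp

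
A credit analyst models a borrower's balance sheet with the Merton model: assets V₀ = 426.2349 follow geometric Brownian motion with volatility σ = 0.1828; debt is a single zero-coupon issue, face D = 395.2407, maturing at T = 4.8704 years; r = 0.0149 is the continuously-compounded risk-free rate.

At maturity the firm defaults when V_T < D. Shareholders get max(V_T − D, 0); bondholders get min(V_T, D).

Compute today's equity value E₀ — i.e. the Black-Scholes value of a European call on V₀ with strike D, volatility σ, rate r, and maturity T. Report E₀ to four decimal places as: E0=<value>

E0=96.9378

d₁ = [ln(V₀/D) + (r + σ²/2)T] / (σ√T)
   = [ln(426.2349/395.2407) + (0.0149 + 0.5·0.1828²)·4.8704] / (0.1828·√4.8704)
   = [0.075496 + 0.153943] / 0.403421 = 0.568733
d₂ = d₁ − σ√T = 0.568733 − 0.403421 = 0.165312
N(d₁) = 0.715231,  N(d₂) = 0.565651,  e^(−rT) = 0.930002
E₀ = V₀·N(d₁) − D·e^(−rT)·N(d₂)
   = 426.2349·0.715231 − 395.2407·0.930002·0.565651 = 96.937753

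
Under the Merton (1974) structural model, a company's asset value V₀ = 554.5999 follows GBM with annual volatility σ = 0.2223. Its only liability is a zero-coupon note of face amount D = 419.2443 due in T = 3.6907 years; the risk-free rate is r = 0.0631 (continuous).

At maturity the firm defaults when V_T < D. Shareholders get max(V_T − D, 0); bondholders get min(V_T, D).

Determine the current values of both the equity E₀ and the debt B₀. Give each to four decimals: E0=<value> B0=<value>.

E0=232.5721 B0=322.0278

d₁ = [ln(V₀/D) + (r + σ²/2)T] / (σ√T)
   = [ln(554.5999/419.2443) + (0.0631 + 0.5·0.2223²)·3.6907] / (0.2223·√3.6907)
   = [0.279793 + 0.324075] / 0.427065 = 1.413997
d₂ = d₁ − σ√T = 1.413997 − 0.427065 = 0.986932
N(d₁) = 0.921319,  N(d₂) = 0.838162,  e^(−rT) = 0.792246
E₀ = V₀·N(d₁) − D·e^(−rT)·N(d₂)
   = 554.5999·0.921319 − 419.2443·0.792246·0.838162 = 232.572149
B₀ = V₀ − E₀ = 554.5999 − 232.572149 = 322.027751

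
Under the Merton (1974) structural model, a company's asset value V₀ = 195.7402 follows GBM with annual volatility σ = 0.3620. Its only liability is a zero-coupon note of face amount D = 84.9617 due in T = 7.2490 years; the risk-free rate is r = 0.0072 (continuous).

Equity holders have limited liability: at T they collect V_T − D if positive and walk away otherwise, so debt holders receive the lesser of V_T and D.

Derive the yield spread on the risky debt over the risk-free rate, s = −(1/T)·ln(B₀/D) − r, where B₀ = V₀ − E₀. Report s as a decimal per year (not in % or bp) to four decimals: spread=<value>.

d₁ = [ln(V₀/D) + (r + σ²/2)T] / (σ√T)
   = [ln(195.7402/84.9617) + (0.0072 + 0.5·0.3620²)·7.2490] / (0.3620·√7.2490)
   = [0.834588 + 0.527162] / 0.974648 = 1.397171
d₂ = d₁ − σ√T = 1.397171 − 0.974648 = 0.422524
N(d₁) = 0.918819,  N(d₂) = 0.663679,  e^(−rT) = 0.949146
E₀ = V₀·N(d₁) − D·e^(−rT)·N(d₂)
   = 195.7402·0.918819 − 84.9617·0.949146·0.663679 = 126.330073
B₀ = V₀ − E₀ = 195.7402 − 126.330073 = 69.410127
spread = −(1/T)·ln(B₀/D) − r = −(1/7.2490)·ln(69.410127/84.9617) − 0.0072 = 0.02068906

spread=0.0207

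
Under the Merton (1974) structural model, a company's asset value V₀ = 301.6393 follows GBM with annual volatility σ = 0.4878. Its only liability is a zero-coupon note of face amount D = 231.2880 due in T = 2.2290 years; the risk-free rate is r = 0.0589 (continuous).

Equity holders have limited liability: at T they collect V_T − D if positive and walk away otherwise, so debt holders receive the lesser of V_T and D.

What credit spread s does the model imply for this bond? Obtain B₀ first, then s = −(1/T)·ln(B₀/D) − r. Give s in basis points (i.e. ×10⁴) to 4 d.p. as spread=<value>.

d₁ = [ln(V₀/D) + (r + σ²/2)T] / (σ√T)
   = [ln(301.6393/231.2880) + (0.0589 + 0.5·0.4878²)·2.2290] / (0.4878·√2.2290)
   = [0.265568 + 0.396482] / 0.728277 = 0.909063
d₂ = d₁ − σ√T = 0.909063 − 0.728277 = 0.180786
N(d₁) = 0.818342,  N(d₂) = 0.571732,  e^(−rT) = 0.876965
E₀ = V₀·N(d₁) − D·e^(−rT)·N(d₂)
   = 301.6393·0.818342 − 231.2880·0.876965·0.571732 = 130.878703
B₀ = V₀ − E₀ = 301.6393 − 130.878703 = 170.760597
spread = −(1/T)·ln(B₀/D) − r = −(1/2.2290)·ln(170.760597/231.2880) − 0.0589 = 0.07721536
in basis points: 0.07721536 × 10⁴ = 772.1536 bp

spread=772.1536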